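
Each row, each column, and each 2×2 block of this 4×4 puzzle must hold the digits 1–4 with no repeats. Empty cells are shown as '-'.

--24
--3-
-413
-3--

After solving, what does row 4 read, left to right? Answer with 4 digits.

1342

R1C2 = 1: row 1 has {2,4}; col 2 has {3,4}; box has {} → only 1 remains.
R2C2 = 2: row 2 has {3}; col 2 has {1,3,4}; box has {1} → only 2 remains.
R2C4 = 1: row 2 has {2,3}; col 4 has {3,4}; box has {2,3,4} → only 1 remains.
R3C1 = 2: row 3 has {1,3,4}; col 1 has {}; box has {3,4} → only 2 remains.
R4C1 = 1: row 4 has {3}; col 1 has {2}; box has {2,3,4} → only 1 remains.
R4C3 = 4: row 4 has {1,3}; col 3 has {1,2,3}; box has {1,3} → only 4 remains.
R4C4 = 2: row 4 has {1,3,4}; col 4 has {1,3,4}; box has {1,3,4} → only 2 remains.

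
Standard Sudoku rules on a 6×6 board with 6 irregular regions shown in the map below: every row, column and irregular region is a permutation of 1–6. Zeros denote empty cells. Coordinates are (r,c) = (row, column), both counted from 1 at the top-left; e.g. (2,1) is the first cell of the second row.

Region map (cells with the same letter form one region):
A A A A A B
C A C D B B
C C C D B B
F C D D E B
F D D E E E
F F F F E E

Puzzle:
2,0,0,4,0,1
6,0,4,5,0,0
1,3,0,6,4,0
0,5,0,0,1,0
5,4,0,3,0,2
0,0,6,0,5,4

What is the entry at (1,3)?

(1,2) = 6: row 1 has {1,2,4}; col 2 has {3,4,5}; region has {2,4} → only 6 remains.
(1,5) = 3: row 1 has {1,2,4,6}; col 5 has {1,4,5}; region has {2,4,6} → only 3 remains.
(2,2) = 1: row 2 has {4,5,6}; col 2 has {3,4,5,6}; region has {2,3,4,6} → only 1 remains.
(2,5) = 2: row 2 has {1,4,5,6}; col 5 has {1,3,4,5}; region has {1,4} → only 2 remains.
(2,6) = 3: row 2 has {1,2,4,5,6}; col 6 has {1,2,4}; region has {1,2,4} → only 3 remains.
(3,3) = 2: row 3 has {1,3,4,6}; col 3 has {4,6}; region has {1,3,4,5,6} → only 2 remains.
(3,6) = 5: row 3 has {1,2,3,4,6}; col 6 has {1,2,3,4}; region has {1,2,3,4} → only 5 remains.
(4,3) = 3: row 4 has {1,5}; col 3 has {2,4,6}; region has {4,5,6} → only 3 remains.
(4,4) = 2: row 4 has {1,3,5}; col 4 has {3,4,5,6}; region has {3,4,5,6} → only 2 remains.
(4,6) = 6: row 4 has {1,2,3,5}; col 6 has {1,2,3,4,5}; region has {1,2,3,4,5} → only 6 remains.
(5,3) = 1: row 5 has {2,3,4,5}; col 3 has {2,3,4,6}; region has {2,3,4,5,6} → only 1 remains.
(5,5) = 6: row 5 has {1,2,3,4,5}; col 5 has {1,2,3,4,5}; region has {1,2,3,4,5} → only 6 remains.
(6,1) = 3: row 6 has {4,5,6}; col 1 has {1,2,5,6}; region has {5,6} → only 3 remains.
(6,2) = 2: row 6 has {3,4,5,6}; col 2 has {1,3,4,5,6}; region has {3,5,6} → only 2 remains.
(6,4) = 1: row 6 has {2,3,4,5,6}; col 4 has {2,3,4,5,6}; region has {2,3,5,6} → only 1 remains.
(1,3) = 5: row 1 has {1,2,3,4,6}; col 3 has {1,2,3,4,6}; region has {1,2,3,4,6} → only 5 remains.

5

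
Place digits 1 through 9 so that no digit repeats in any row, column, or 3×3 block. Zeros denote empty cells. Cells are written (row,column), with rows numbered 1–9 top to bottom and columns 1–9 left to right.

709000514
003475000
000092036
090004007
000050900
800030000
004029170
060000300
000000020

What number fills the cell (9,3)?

(1,2) = 2 (hidden single in row 1).
(2,1) = 6 (hidden single in row 2).
(2,2) = 1 (hidden single in row 2).
(3,4) = 1 (hidden single in row 3).
(3,7) = 7 (hidden single in row 3).
(4,1) = 3 (hidden single in row 4).
(7,1) = 5 (sole candidate).
(7,9) = 8 (sole candidate).
(3,1) = 4 (sole candidate).
(7,2) = 3 (sole candidate).
(7,4) = 6 (sole candidate).
(5,9) = 3 (hidden single in row 5).
(6,4) = 9 (hidden single in row 6).
(9,7) = 6 (hidden single in row 9).
(9,5) = 4 (hidden single in row 9).
(8,8) = 4 (hidden single in row 8).
(5,2) = 4 (hidden single in row 5).
(6,7) = 4 (hidden single in row 6).
(2,8) = 9 (hidden single in column 8).
(2,9) = 2 (sole candidate).
(2,7) = 8 (sole candidate).
(4,7) = 2 (sole candidate).
(4,4) = 8 (sole candidate).
(1,4) = 3 (sole candidate).
(5,8) = 8 (hidden single in row 5).
(6,3) = 2 (hidden single in row 6).
(5,1) = 1 (sole candidate).
(9,1) = 9 (sole candidate).
(9,9) = 5 (sole candidate).
(6,9) = 1 (sole candidate).
(8,1) = 2 (sole candidate).
(8,9) = 9 (sole candidate).
(9,4) = 7 (sole candidate).
(5,4) = 2 (sole candidate).
(8,4) = 5 (sole candidate).
(9,2) = 8 (sole candidate).
(9,3) = 1: row 9 has {2,4,5,6,7,8,9}; col 3 has {2,3,4,9}; box has {2,3,4,5,6,8,9} → only 1 remains.

1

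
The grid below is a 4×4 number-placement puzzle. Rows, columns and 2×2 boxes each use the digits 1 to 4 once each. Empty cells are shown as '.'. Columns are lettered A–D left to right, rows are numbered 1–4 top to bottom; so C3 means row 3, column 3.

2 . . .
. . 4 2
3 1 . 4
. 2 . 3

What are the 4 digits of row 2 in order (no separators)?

D1 = 1 (sole candidate).
A2 = 1: row 2 has {2,4}; col 1 has {2,3}; box has {2} → only 1 remains.
B2 = 3: row 2 has {1,2,4}; col 2 has {1,2}; box has {1,2} → only 3 remains.

1342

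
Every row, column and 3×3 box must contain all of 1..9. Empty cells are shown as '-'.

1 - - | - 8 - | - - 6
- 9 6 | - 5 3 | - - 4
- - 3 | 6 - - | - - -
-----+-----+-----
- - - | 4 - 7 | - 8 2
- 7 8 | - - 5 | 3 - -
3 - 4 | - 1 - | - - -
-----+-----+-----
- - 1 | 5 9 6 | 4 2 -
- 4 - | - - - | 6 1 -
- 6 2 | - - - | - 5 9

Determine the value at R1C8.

3

R2C8 = 7: row 2 has {3,4,5,6,9}; col 8 has {1,2,5,8}; box has {4,6} → only 7 remains.
R3C8 = 9: row 3 has {3,6}; col 8 has {1,2,5,7,8}; box has {4,6,7} → only 9 remains.
R5C9 = 1: row 5 has {3,5,7,8}; col 9 has {2,4,6,9}; box has {2,3,8} → only 1 remains.
R6C8 = 6: row 6 has {1,3,4}; col 8 has {1,2,5,7,8,9}; box has {1,2,3,8} → only 6 remains.
R1C8 = 3: row 1 has {1,6,8}; col 8 has {1,2,5,6,7,8,9}; box has {4,6,7,9} → only 3 remains.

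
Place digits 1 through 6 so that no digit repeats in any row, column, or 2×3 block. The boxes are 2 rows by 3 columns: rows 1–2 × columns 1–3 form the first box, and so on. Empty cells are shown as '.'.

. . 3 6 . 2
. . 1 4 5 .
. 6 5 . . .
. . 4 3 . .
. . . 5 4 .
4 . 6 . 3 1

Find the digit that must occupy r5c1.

1

r1c1 = 5: row 1 has {2,3,6}; col 1 has {4}; box has {1,3} → only 5 remains.
r1c2 = 4: row 1 has {2,3,5,6}; col 2 has {6}; box has {1,3,5} → only 4 remains.
r1c5 = 1: row 1 has {2,3,4,5,6}; col 5 has {3,4,5}; box has {2,4,5,6} → only 1 remains.
r2c2 = 2: row 2 has {1,4,5}; col 2 has {4,6}; box has {1,3,4,5} → only 2 remains.
r2c6 = 3: row 2 has {1,2,4,5}; col 6 has {1,2}; box has {1,2,4,5,6} → only 3 remains.
r3c5 = 2: row 3 has {5,6}; col 5 has {1,3,4,5}; box has {3} → only 2 remains.
r3c6 = 4: row 3 has {2,5,6}; col 6 has {1,2,3}; box has {2,3} → only 4 remains.
r4c2 = 1: row 4 has {3,4}; col 2 has {2,4,6}; box has {4,5,6} → only 1 remains.
r4c5 = 6: row 4 has {1,3,4}; col 5 has {1,2,3,4,5}; box has {2,3,4} → only 6 remains.
r4c6 = 5: row 4 has {1,3,4,6}; col 6 has {1,2,3,4}; box has {2,3,4,6} → only 5 remains.
r5c2 = 3: row 5 has {4,5}; col 2 has {1,2,4,6}; box has {4,6} → only 3 remains.
r5c3 = 2: row 5 has {3,4,5}; col 3 has {1,3,4,5,6}; box has {3,4,6} → only 2 remains.
r5c6 = 6: row 5 has {2,3,4,5}; col 6 has {1,2,3,4,5}; box has {1,3,4,5} → only 6 remains.
r6c2 = 5: row 6 has {1,3,4,6}; col 2 has {1,2,3,4,6}; box has {2,3,4,6} → only 5 remains.
r6c4 = 2: row 6 has {1,3,4,5,6}; col 4 has {3,4,5,6}; box has {1,3,4,5,6} → only 2 remains.
r2c1 = 6: row 2 has {1,2,3,4,5}; col 1 has {4,5}; box has {1,2,3,4,5} → only 6 remains.
r3c1 = 3: row 3 has {2,4,5,6}; col 1 has {4,5,6}; box has {1,4,5,6} → only 3 remains.
r3c4 = 1: row 3 has {2,3,4,5,6}; col 4 has {2,3,4,5,6}; box has {2,3,4,5,6} → only 1 remains.
r4c1 = 2: row 4 has {1,3,4,5,6}; col 1 has {3,4,5,6}; box has {1,3,4,5,6} → only 2 remains.
r5c1 = 1: row 5 has {2,3,4,5,6}; col 1 has {2,3,4,5,6}; box has {2,3,4,5,6} → only 1 remains.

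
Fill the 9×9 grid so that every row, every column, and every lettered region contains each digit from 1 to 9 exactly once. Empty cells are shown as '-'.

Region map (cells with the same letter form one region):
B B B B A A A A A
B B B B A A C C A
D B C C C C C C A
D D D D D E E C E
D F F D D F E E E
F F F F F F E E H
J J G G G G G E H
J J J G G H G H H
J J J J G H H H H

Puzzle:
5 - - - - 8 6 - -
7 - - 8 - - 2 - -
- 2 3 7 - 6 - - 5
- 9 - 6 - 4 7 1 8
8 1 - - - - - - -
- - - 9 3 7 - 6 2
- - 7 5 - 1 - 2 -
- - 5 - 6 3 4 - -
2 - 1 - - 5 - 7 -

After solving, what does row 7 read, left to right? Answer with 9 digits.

687591324

r2c6 = 9: row 2 has {2,7,8}; col 6 has {1,3,4,5,6,7,8}; region has {5,6,8} → only 9 remains.
r4c1 = 3: row 4 has {1,4,6,7,8,9}; col 1 has {2,5,7,8}; region has {6,8,9} → only 3 remains.
r4c3 = 2: row 4 has {1,3,4,6,7,8,9}; col 3 has {1,3,5,7}; region has {3,6,8,9} → only 2 remains.
r4c5 = 5: row 4 has {1,2,3,4,6,7,8,9}; col 5 has {3,6}; region has {2,3,6,8,9} → only 5 remains.
r5c4 = 4: row 5 has {1,8}; col 4 has {5,6,7,8,9}; region has {2,3,5,6,8,9} → only 4 remains.
r5c5 = 7: row 5 has {1,4,8}; col 5 has {3,5,6}; region has {2,3,4,5,6,8,9} → only 7 remains.
r5c6 = 2: row 5 has {1,4,7,8}; col 6 has {1,3,4,5,6,7,8,9}; region has {1,3,7,9} → only 2 remains.
r6c1 = 4: row 6 has {2,3,6,7,9}; col 1 has {2,3,5,7,8}; region has {1,2,3,7,9} → only 4 remains.
r6c3 = 8: row 6 has {2,3,4,6,7,9}; col 3 has {1,2,3,5,7}; region has {1,2,3,4,7,9} → only 8 remains.
r8c1 = 9: row 8 has {3,4,5,6}; col 1 has {2,3,4,5,7,8}; region has {1,2,5} → only 9 remains.
r8c4 = 2: row 8 has {3,4,5,6,9}; col 4 has {4,5,6,7,8,9}; region has {1,4,5,6,7} → only 2 remains.
r8c8 = 8: row 8 has {2,3,4,5,6,9}; col 8 has {1,2,6,7}; region has {2,3,5,7} → only 8 remains.
r8c9 = 1: row 8 has {2,3,4,5,6,8,9}; col 9 has {2,5,8}; region has {2,3,5,7,8} → only 1 remains.
r9c4 = 3: row 9 has {1,2,5,7}; col 4 has {2,4,5,6,7,8,9}; region has {1,2,5,9} → only 3 remains.
r9c7 = 9: row 9 has {1,2,3,5,7}; col 7 has {2,4,6,7}; region has {1,2,3,5,7,8} → only 9 remains.
r1c4 = 1: row 1 has {5,6,8}; col 4 has {2,3,4,5,6,7,8,9}; region has {2,5,7,8} → only 1 remains.
r3c1 = 1: row 3 has {2,3,5,6,7}; col 1 has {2,3,4,5,7,8,9}; region has {2,3,4,5,6,7,8,9} → only 1 remains.
r3c7 = 8: row 3 has {1,2,3,5,6,7}; col 7 has {2,4,6,7,9}; region has {1,2,3,6,7} → only 8 remains.
r5c3 = 6: row 5 has {1,2,4,7,8}; col 3 has {1,2,3,5,7,8}; region has {1,2,3,4,7,8,9} → only 6 remains.
r6c2 = 5: row 6 has {2,3,4,6,7,8,9}; col 2 has {1,2,9}; region has {1,2,3,4,6,7,8,9} → only 5 remains.
r6c7 = 1: row 6 has {2,3,4,5,6,7,8,9}; col 7 has {2,4,6,7,8,9}; region has {2,4,6,7,8} → only 1 remains.
r7c1 = 6: row 7 has {1,2,5,7}; col 1 has {1,2,3,4,5,7,8,9}; region has {1,2,3,5,9} → only 6 remains.
r7c7 = 3: row 7 has {1,2,5,6,7}; col 7 has {1,2,4,6,7,8,9}; region has {1,2,4,5,6,7} → only 3 remains.
r7c9 = 4: row 7 has {1,2,3,5,6,7}; col 9 has {1,2,5,8}; region has {1,2,3,5,7,8,9} → only 4 remains.
r8c2 = 7: row 8 has {1,2,3,4,5,6,8,9}; col 2 has {1,2,5,9}; region has {1,2,3,5,6,9} → only 7 remains.
r9c5 = 8: row 9 has {1,2,3,5,7,9}; col 5 has {3,5,6,7}; region has {1,2,3,4,5,6,7} → only 8 remains.
r9c9 = 6: row 9 has {1,2,3,5,7,8,9}; col 9 has {1,2,4,5,8}; region has {1,2,3,4,5,7,8,9} → only 6 remains.
r2c3 = 4: row 2 has {2,7,8,9}; col 3 has {1,2,3,5,6,7,8}; region has {1,2,5,7,8} → only 4 remains.
r2c5 = 1: row 2 has {2,4,7,8,9}; col 5 has {3,5,6,7,8}; region has {5,6,8,9} → only 1 remains.
r2c8 = 5: row 2 has {1,2,4,7,8,9}; col 8 has {1,2,6,7,8}; region has {1,2,3,6,7,8} → only 5 remains.
r2c9 = 3: row 2 has {1,2,4,5,7,8,9}; col 9 has {1,2,4,5,6,8}; region has {1,5,6,8,9} → only 3 remains.
r5c7 = 5: row 5 has {1,2,4,6,7,8}; col 7 has {1,2,3,4,6,7,8,9}; region has {1,2,4,6,7,8} → only 5 remains.
r5c9 = 9: row 5 has {1,2,4,5,6,7,8}; col 9 has {1,2,3,4,5,6,8}; region has {1,2,4,5,6,7,8} → only 9 remains.
r7c2 = 8: row 7 has {1,2,3,4,5,6,7}; col 2 has {1,2,5,7,9}; region has {1,2,3,5,6,7,9} → only 8 remains.
r7c5 = 9: row 7 has {1,2,3,4,5,6,7,8}; col 5 has {1,3,5,6,7,8}; region has {1,2,3,4,5,6,7,8} → only 9 remains.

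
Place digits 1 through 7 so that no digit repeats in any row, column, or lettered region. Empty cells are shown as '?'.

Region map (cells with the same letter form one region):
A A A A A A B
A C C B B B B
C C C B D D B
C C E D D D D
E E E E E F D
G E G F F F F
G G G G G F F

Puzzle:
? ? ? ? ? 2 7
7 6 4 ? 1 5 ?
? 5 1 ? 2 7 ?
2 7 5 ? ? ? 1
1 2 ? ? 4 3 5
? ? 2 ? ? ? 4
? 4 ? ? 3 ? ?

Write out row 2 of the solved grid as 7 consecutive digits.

R3C1 = 3: row 3 has {1,2,5,7}; col 1 has {1,2,7}; region has {1,2,4,5,6,7} → only 3 remains.
R3C7 = 6: row 3 has {1,2,3,5,7}; col 7 has {1,4,5,7}; region has {1,5,7} → only 6 remains.
R4C5 = 6: row 4 has {1,2,5,7}; col 5 has {1,2,3,4}; region has {1,2,5,7} → only 6 remains.
R4C6 = 4: row 4 has {1,2,5,6,7}; col 6 has {2,3,5,7}; region has {1,2,5,6,7} → only 4 remains.
R6C2 = 3: row 6 has {2,4}; col 2 has {2,4,5,6,7}; region has {1,2,4,5} → only 3 remains.
R7C7 = 2: row 7 has {3,4}; col 7 has {1,4,5,6,7}; region has {3,4} → only 2 remains.
R1C2 = 1: row 1 has {2,7}; col 2 has {2,3,4,5,6,7}; region has {2,7} → only 1 remains.
R1C5 = 5: row 1 has {1,2,7}; col 5 has {1,2,3,4,6}; region has {1,2,7} → only 5 remains.
R2C7 = 3: row 2 has {1,4,5,6,7}; col 7 has {1,2,4,5,6,7}; region has {1,5,6,7} → only 3 remains.
R3C4 = 4: row 3 has {1,2,3,5,6,7}; col 4 has {}; region has {1,3,5,6,7} → only 4 remains.
R4C4 = 3: row 4 has {1,2,4,5,6,7}; col 4 has {4}; region has {1,2,4,5,6,7} → only 3 remains.
R6C5 = 7: row 6 has {2,3,4}; col 5 has {1,2,3,4,5,6}; region has {2,3,4} → only 7 remains.
R1C4 = 6: row 1 has {1,2,5,7}; col 4 has {3,4}; region has {1,2,5,7} → only 6 remains.
R2C4 = 2: row 2 has {1,3,4,5,6,7}; col 4 has {3,4,6}; region has {1,3,4,5,6,7} → only 2 remains.

7642153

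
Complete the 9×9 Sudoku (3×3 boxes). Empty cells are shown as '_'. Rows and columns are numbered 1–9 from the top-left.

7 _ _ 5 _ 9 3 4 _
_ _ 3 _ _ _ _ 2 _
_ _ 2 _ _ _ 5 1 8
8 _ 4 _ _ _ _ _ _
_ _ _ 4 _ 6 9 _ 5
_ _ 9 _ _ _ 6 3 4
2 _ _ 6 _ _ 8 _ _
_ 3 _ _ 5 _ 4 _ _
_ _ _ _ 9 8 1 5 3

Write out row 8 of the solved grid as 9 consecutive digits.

938157462

R1C9 = 6: row 1 has {3,4,5,7,9}; col 9 has {3,4,5,8}; box has {1,2,3,4,5,8} → only 6 remains.
R2C7 = 7: row 2 has {2,3}; col 7 has {1,3,4,5,6,8,9}; box has {1,2,3,4,5,6,8} → only 7 remains.
R2C9 = 9: row 2 has {2,3,7}; col 9 has {3,4,5,6,8}; box has {1,2,3,4,5,6,7,8} → only 9 remains.
R4C7 = 2: row 4 has {4,8}; col 7 has {1,3,4,5,6,7,8,9}; box has {3,4,5,6,9} → only 2 remains.
R4C8 = 7: row 4 has {2,4,8}; col 8 has {1,2,3,4,5}; box has {2,3,4,5,6,9} → only 7 remains.
R4C9 = 1: row 4 has {2,4,7,8}; col 9 has {3,4,5,6,8,9}; box has {2,3,4,5,6,7,9} → only 1 remains.
R5C8 = 8: row 5 has {4,5,6,9}; col 8 has {1,2,3,4,5,7}; box has {1,2,3,4,5,6,7,9} → only 8 remains.
R7C8 = 9: row 7 has {2,6,8}; col 8 has {1,2,3,4,5,7,8}; box has {1,3,4,5,8} → only 9 remains.
R7C9 = 7: row 7 has {2,6,8,9}; col 9 has {1,3,4,5,6,8,9}; box has {1,3,4,5,8,9} → only 7 remains.
R8C8 = 6: row 8 has {3,4,5}; col 8 has {1,2,3,4,5,7,8,9}; box has {1,3,4,5,7,8,9} → only 6 remains.
R8C9 = 2: row 8 has {3,4,5,6}; col 9 has {1,3,4,5,6,7,8,9}; box has {1,3,4,5,6,7,8,9} → only 2 remains.
R4C5 = 3: row 4 has {1,2,4,7,8}; col 5 has {5,9}; box has {4,6} → only 3 remains.
R4C6 = 5: row 4 has {1,2,3,4,7,8}; col 6 has {6,8,9}; box has {3,4,6} → only 5 remains.
R4C2 = 6: row 4 has {1,2,3,4,5,7,8}; col 2 has {3}; box has {4,8,9} → only 6 remains.
R4C4 = 9: row 4 has {1,2,3,4,5,6,7,8}; col 4 has {4,5,6}; box has {3,4,5,6} → only 9 remains.
R1C5 = 2: in row 1, 2 can only go here (every other open cell in that row sees a 2).
R5C2 = 2: in row 5, 2 can only go here (every other open cell in that row sees a 2).
R5C1 = 3: in row 5, 3 can only go here (every other open cell in that row sees a 3).
R7C6 = 3: in row 7, 3 can only go here (every other open cell in that row sees a 3).
R3C4 = 3: in row 3, 3 can only go here (every other open cell in that row sees a 3).
R8C3 = 8: in row 8, 8 can only go here (every other open cell in that row sees an 8).
R8C1 = 9: in row 8, 9 can only go here (every other open cell in that row sees a 9).
R1C3 = 1: row 1 has {2,3,4,5,6,7,9}; col 3 has {2,3,4,8,9}; box has {2,3,7} → only 1 remains.
R5C3 = 7: row 5 has {2,3,4,5,6,8,9}; col 3 has {1,2,3,4,8,9}; box has {2,3,4,6,8,9} → only 7 remains.
R5C5 = 1: row 5 has {2,3,4,5,6,7,8,9}; col 5 has {2,3,5,9}; box has {3,4,5,6,9} → only 1 remains.
R7C3 = 5: row 7 has {2,3,6,7,8,9}; col 3 has {1,2,3,4,7,8,9}; box has {2,3,8,9} → only 5 remains.
R7C5 = 4: row 7 has {2,3,5,6,7,8,9}; col 5 has {1,2,3,5,9}; box has {3,5,6,8,9} → only 4 remains.
R9C3 = 6: row 9 has {1,3,5,8,9}; col 3 has {1,2,3,4,5,7,8,9}; box has {2,3,5,8,9} → only 6 remains.
R1C2 = 8: row 1 has {1,2,3,4,5,6,7,9}; col 2 has {2,3,6}; box has {1,2,3,7} → only 8 remains.
R7C2 = 1: row 7 has {2,3,4,5,6,7,8,9}; col 2 has {2,3,6,8}; box has {2,3,5,6,8,9} → only 1 remains.
R9C1 = 4: row 9 has {1,3,5,6,8,9}; col 1 has {2,3,7,8,9}; box has {1,2,3,5,6,8,9} → only 4 remains.
R9C2 = 7: row 9 has {1,3,4,5,6,8,9}; col 2 has {1,2,3,6,8}; box has {1,2,3,4,5,6,8,9} → only 7 remains.
R9C4 = 2: row 9 has {1,3,4,5,6,7,8,9}; col 4 has {3,4,5,6,9}; box has {3,4,5,6,8,9} → only 2 remains.
R3C1 = 6: row 3 has {1,2,3,5,8}; col 1 has {2,3,4,7,8,9}; box has {1,2,3,7,8} → only 6 remains.
R3C5 = 7: row 3 has {1,2,3,5,6,8}; col 5 has {1,2,3,4,5,9}; box has {2,3,5,9} → only 7 remains.
R3C6 = 4: row 3 has {1,2,3,5,6,7,8}; col 6 has {3,5,6,8,9}; box has {2,3,5,7,9} → only 4 remains.
R6C2 = 5: row 6 has {3,4,6,9}; col 2 has {1,2,3,6,7,8}; box has {2,3,4,6,7,8,9} → only 5 remains.
R6C5 = 8: row 6 has {3,4,5,6,9}; col 5 has {1,2,3,4,5,7,9}; box has {1,3,4,5,6,9} → only 8 remains.
R2C1 = 5: row 2 has {2,3,7,9}; col 1 has {2,3,4,6,7,8,9}; box has {1,2,3,6,7,8} → only 5 remains.
R2C2 = 4: row 2 has {2,3,5,7,9}; col 2 has {1,2,3,5,6,7,8}; box has {1,2,3,5,6,7,8} → only 4 remains.
R2C5 = 6: row 2 has {2,3,4,5,7,9}; col 5 has {1,2,3,4,5,7,8,9}; box has {2,3,4,5,7,9} → only 6 remains.
R2C6 = 1: row 2 has {2,3,4,5,6,7,9}; col 6 has {3,4,5,6,8,9}; box has {2,3,4,5,6,7,9} → only 1 remains.
R3C2 = 9: row 3 has {1,2,3,4,5,6,7,8}; col 2 has {1,2,3,4,5,6,7,8}; box has {1,2,3,4,5,6,7,8} → only 9 remains.
R6C1 = 1: row 6 has {3,4,5,6,8,9}; col 1 has {2,3,4,5,6,7,8,9}; box has {2,3,4,5,6,7,8,9} → only 1 remains.
R6C4 = 7: row 6 has {1,3,4,5,6,8,9}; col 4 has {2,3,4,5,6,9}; box has {1,3,4,5,6,8,9} → only 7 remains.
R6C6 = 2: row 6 has {1,3,4,5,6,7,8,9}; col 6 has {1,3,4,5,6,8,9}; box has {1,3,4,5,6,7,8,9} → only 2 remains.
R8C4 = 1: row 8 has {2,3,4,5,6,8,9}; col 4 has {2,3,4,5,6,7,9}; box has {2,3,4,5,6,8,9} → only 1 remains.
R8C6 = 7: row 8 has {1,2,3,4,5,6,8,9}; col 6 has {1,2,3,4,5,6,8,9}; box has {1,2,3,4,5,6,8,9} → only 7 remains.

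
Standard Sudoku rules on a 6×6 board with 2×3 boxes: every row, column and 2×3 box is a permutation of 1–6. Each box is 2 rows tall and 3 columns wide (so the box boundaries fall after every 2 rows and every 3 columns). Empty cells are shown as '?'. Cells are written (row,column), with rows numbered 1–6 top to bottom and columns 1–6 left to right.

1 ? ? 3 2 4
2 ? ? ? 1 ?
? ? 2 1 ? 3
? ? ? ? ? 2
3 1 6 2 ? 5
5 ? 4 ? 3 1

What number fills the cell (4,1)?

(1,3) = 5: row 1 has {1,2,3,4}; col 3 has {2,4,6}; box has {1,2} → only 5 remains.
(2,3) = 3: row 2 has {1,2}; col 3 has {2,4,5,6}; box has {1,2,5} → only 3 remains.
(2,6) = 6: row 2 has {1,2,3}; col 6 has {1,2,3,4,5}; box has {1,2,3,4} → only 6 remains.
(4,3) = 1: row 4 has {2}; col 3 has {2,3,4,5,6}; box has {2} → only 1 remains.
(5,5) = 4: row 5 has {1,2,3,5,6}; col 5 has {1,2,3}; box has {1,2,3,5} → only 4 remains.
(6,2) = 2: row 6 has {1,3,4,5}; col 2 has {1}; box has {1,3,4,5,6} → only 2 remains.
(6,4) = 6: row 6 has {1,2,3,4,5}; col 4 has {1,2,3}; box has {1,2,3,4,5} → only 6 remains.
(1,2) = 6: row 1 has {1,2,3,4,5}; col 2 has {1,2}; box has {1,2,3,5} → only 6 remains.
(2,2) = 4: row 2 has {1,2,3,6}; col 2 has {1,2,6}; box has {1,2,3,5,6} → only 4 remains.
(2,4) = 5: row 2 has {1,2,3,4,6}; col 4 has {1,2,3,6}; box has {1,2,3,4,6} → only 5 remains.
(3,2) = 5: row 3 has {1,2,3}; col 2 has {1,2,4,6}; box has {1,2} → only 5 remains.
(3,5) = 6: row 3 has {1,2,3,5}; col 5 has {1,2,3,4}; box has {1,2,3} → only 6 remains.
(4,2) = 3: row 4 has {1,2}; col 2 has {1,2,4,5,6}; box has {1,2,5} → only 3 remains.
(4,4) = 4: row 4 has {1,2,3}; col 4 has {1,2,3,5,6}; box has {1,2,3,6} → only 4 remains.
(4,5) = 5: row 4 has {1,2,3,4}; col 5 has {1,2,3,4,6}; box has {1,2,3,4,6} → only 5 remains.
(3,1) = 4: row 3 has {1,2,3,5,6}; col 1 has {1,2,3,5}; box has {1,2,3,5} → only 4 remains.
(4,1) = 6: row 4 has {1,2,3,4,5}; col 1 has {1,2,3,4,5}; box has {1,2,3,4,5} → only 6 remains.

6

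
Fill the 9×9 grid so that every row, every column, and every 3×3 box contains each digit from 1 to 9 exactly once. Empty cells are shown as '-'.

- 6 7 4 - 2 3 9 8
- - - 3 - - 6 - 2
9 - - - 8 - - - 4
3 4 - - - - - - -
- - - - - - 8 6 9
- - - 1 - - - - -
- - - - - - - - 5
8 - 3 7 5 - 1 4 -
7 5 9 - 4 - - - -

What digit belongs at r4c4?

r1c5 = 1 (sole candidate).
r8c2 = 2 (sole candidate).
r8c9 = 6 (sole candidate).
r9c7 = 2 (sole candidate).
r9c9 = 3 (sole candidate).
r1c1 = 5 (sole candidate).
r6c9 = 7 (sole candidate).
r7c2 = 1 (sole candidate).
r8c6 = 9 (sole candidate).
r9c8 = 8 (sole candidate).
r2c2 = 8 (sole candidate).
r3c2 = 3 (sole candidate).
r4c7 = 5 (sole candidate).
r4c9 = 1 (sole candidate).
r5c2 = 7 (sole candidate).
r6c2 = 9 (sole candidate).
r6c7 = 4 (sole candidate).
r7c8 = 7 (sole candidate).
r9c4 = 6 (sole candidate).
r9c6 = 1 (sole candidate).
r3c4 = 5 (sole candidate).
r3c7 = 7 (sole candidate).
r3c8 = 1 (sole candidate).
r4c8 = 2 (sole candidate).
r5c4 = 2 (sole candidate).
r5c5 = 3 (sole candidate).
r6c5 = 6 (sole candidate).
r6c8 = 3 (sole candidate).
r7c4 = 8 (sole candidate).
r7c5 = 2 (sole candidate).
r7c6 = 3 (sole candidate).
r7c7 = 9 (sole candidate).
r2c6 = 7 (sole candidate).
r2c8 = 5 (sole candidate).
r3c3 = 2 (sole candidate).
r3c6 = 6 (sole candidate).
r4c4 = 9: row 4 has {1,2,3,4,5}; col 4 has {1,2,3,4,5,6,7,8}; box has {1,2,3,6} → only 9 remains.

9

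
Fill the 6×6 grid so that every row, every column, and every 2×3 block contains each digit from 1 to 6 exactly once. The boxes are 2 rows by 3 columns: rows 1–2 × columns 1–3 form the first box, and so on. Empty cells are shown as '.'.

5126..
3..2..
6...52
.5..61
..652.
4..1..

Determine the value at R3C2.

R2C3 = 4 (sole candidate).
R2C5 = 1 (sole candidate).
R2C6 = 5 (sole candidate).
R4C1 = 2 (sole candidate).
R4C3 = 3 (sole candidate).
R4C4 = 4 (sole candidate).
R5C1 = 1 (sole candidate).
R5C2 = 3 (sole candidate).
R5C6 = 4 (sole candidate).
R6C2 = 2 (sole candidate).
R6C3 = 5 (sole candidate).
R6C5 = 3 (sole candidate).
R6C6 = 6 (sole candidate).
R1C5 = 4 (sole candidate).
R1C6 = 3 (sole candidate).
R2C2 = 6 (sole candidate).
R3C2 = 4: row 3 has {2,5,6}; col 2 has {1,2,3,5,6}; box has {2,3,5,6} → only 4 remains.

4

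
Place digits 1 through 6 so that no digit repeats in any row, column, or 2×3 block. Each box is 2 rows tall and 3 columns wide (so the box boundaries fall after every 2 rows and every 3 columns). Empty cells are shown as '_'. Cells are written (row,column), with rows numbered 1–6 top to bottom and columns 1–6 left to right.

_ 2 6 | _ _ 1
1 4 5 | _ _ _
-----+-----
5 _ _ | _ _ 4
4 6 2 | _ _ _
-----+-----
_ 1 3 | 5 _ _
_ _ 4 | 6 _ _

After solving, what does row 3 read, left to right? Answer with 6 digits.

(1,1) = 3 (sole candidate).
(1,4) = 4 (sole candidate).
(1,5) = 5 (sole candidate).
(3,2) = 3: row 3 has {4,5}; col 2 has {1,2,4,6}; box has {2,4,5,6} → only 3 remains.
(3,3) = 1: row 3 has {3,4,5}; col 3 has {2,3,4,5,6}; box has {2,3,4,5,6} → only 1 remains.
(3,4) = 2: row 3 has {1,3,4,5}; col 4 has {4,5,6}; box has {4} → only 2 remains.
(3,5) = 6: row 3 has {1,2,3,4,5}; col 5 has {5}; box has {2,4} → only 6 remains.

531264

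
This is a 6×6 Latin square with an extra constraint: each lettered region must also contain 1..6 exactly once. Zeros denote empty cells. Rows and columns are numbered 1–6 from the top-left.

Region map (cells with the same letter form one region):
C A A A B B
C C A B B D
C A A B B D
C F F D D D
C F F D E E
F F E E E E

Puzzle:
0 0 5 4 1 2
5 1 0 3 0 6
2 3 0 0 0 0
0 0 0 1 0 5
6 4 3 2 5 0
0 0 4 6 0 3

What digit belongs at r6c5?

2

r1c1 = 3 (sole candidate).
r1c2 = 6 (sole candidate).
r2c3 = 2 (sole candidate).
r2c5 = 4 (sole candidate).
r3c3 = 1 (sole candidate).
r3c4 = 5 (sole candidate).
r3c5 = 6 (sole candidate).
r3c6 = 4 (sole candidate).
r4c1 = 4 (sole candidate).
r4c2 = 2 (sole candidate).
r4c3 = 6 (sole candidate).
r4c5 = 3 (sole candidate).
r5c6 = 1 (sole candidate).
r6c1 = 1 (sole candidate).
r6c2 = 5 (sole candidate).
r6c5 = 2: row 6 has {1,3,4,5,6}; col 5 has {1,3,4,5,6}; region has {1,3,4,5,6} → only 2 remains.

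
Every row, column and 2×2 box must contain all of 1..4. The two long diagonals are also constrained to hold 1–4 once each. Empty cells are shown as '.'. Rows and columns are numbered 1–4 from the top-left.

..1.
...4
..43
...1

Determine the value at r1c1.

r1c4 = 2 (sole candidate).
r2c3 = 3 (sole candidate).
r3c2 = 1 (sole candidate).
r4c1 = 4 (sole candidate).
r4c3 = 2 (sole candidate).
r1c1 = 3: row 1 has {1,2}; col 1 has {4}; box has {}; main diagonal has {1,4} → only 3 remains.

3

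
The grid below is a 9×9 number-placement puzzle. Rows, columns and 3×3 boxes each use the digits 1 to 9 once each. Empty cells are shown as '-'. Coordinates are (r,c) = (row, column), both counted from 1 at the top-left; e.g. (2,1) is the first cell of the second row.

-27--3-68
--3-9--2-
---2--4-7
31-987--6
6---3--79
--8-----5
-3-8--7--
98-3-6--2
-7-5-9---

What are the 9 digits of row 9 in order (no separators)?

(2,9) = 1: row 2 has {2,3,9}; col 9 has {2,5,6,7,8,9}; box has {2,4,6,7,8} → only 1 remains.
(4,7) = 2: row 4 has {1,3,6,7,8,9}; col 7 has {4,7}; box has {5,6,7,9} → only 2 remains.
(4,8) = 4: row 4 has {1,2,3,6,7,8,9}; col 8 has {2,6,7}; box has {2,5,6,7,9} → only 4 remains.
(7,9) = 4: row 7 has {3,7,8}; col 9 has {1,2,5,6,7,8,9}; box has {2,7} → only 4 remains.
(9,9) = 3: row 9 has {5,7,9}; col 9 has {1,2,4,5,6,7,8,9}; box has {2,4,7} → only 3 remains.
(2,7) = 5: row 2 has {1,2,3,9}; col 7 has {2,4,7}; box has {1,2,4,6,7,8} → only 5 remains.
(4,3) = 5: row 4 has {1,2,3,4,6,7,8,9}; col 3 has {3,7,8}; box has {1,3,6,8} → only 5 remains.
(5,2) = 4: row 5 has {3,6,7,9}; col 2 has {1,2,3,7,8}; box has {1,3,5,6,8} → only 4 remains.
(5,3) = 2: row 5 has {3,4,6,7,9}; col 3 has {3,5,7,8}; box has {1,3,4,5,6,8} → only 2 remains.
(5,4) = 1: row 5 has {2,3,4,6,7,9}; col 4 has {2,3,5,8,9}; box has {3,7,8,9} → only 1 remains.
(5,6) = 5: row 5 has {1,2,3,4,6,7,9}; col 6 has {3,6,7,9}; box has {1,3,7,8,9} → only 5 remains.
(5,7) = 8: row 5 has {1,2,3,4,5,6,7,9}; col 7 has {2,4,5,7}; box has {2,4,5,6,7,9} → only 8 remains.
(6,1) = 7: row 6 has {5,8}; col 1 has {3,6,9}; box has {1,2,3,4,5,6,8} → only 7 remains.
(6,2) = 9: row 6 has {5,7,8}; col 2 has {1,2,3,4,7,8}; box has {1,2,3,4,5,6,7,8} → only 9 remains.
(8,7) = 1: row 8 has {2,3,6,8,9}; col 7 has {2,4,5,7,8}; box has {2,3,4,7} → only 1 remains.
(8,8) = 5: row 8 has {1,2,3,6,8,9}; col 8 has {2,4,6,7}; box has {1,2,3,4,7} → only 5 remains.
(9,7) = 6: row 9 has {3,5,7,9}; col 7 has {1,2,4,5,7,8}; box has {1,2,3,4,5,7} → only 6 remains.
(9,8) = 8: row 9 has {3,5,6,7,9}; col 8 has {2,4,5,6,7}; box has {1,2,3,4,5,6,7} → only 8 remains.
(1,4) = 4: row 1 has {2,3,6,7,8}; col 4 has {1,2,3,5,8,9}; box has {2,3,9} → only 4 remains.
(1,7) = 9: row 1 has {2,3,4,6,7,8}; col 7 has {1,2,4,5,6,7,8}; box has {1,2,4,5,6,7,8} → only 9 remains.
(2,2) = 6: row 2 has {1,2,3,5,9}; col 2 has {1,2,3,4,7,8,9}; box has {2,3,7} → only 6 remains.
(2,4) = 7: row 2 has {1,2,3,5,6,9}; col 4 has {1,2,3,4,5,8,9}; box has {2,3,4,9} → only 7 remains.
(2,6) = 8: row 2 has {1,2,3,5,6,7,9}; col 6 has {3,5,6,7,9}; box has {2,3,4,7,9} → only 8 remains.
(3,2) = 5: row 3 has {2,4,7}; col 2 has {1,2,3,4,6,7,8,9}; box has {2,3,6,7} → only 5 remains.
(3,6) = 1: row 3 has {2,4,5,7}; col 6 has {3,5,6,7,8,9}; box has {2,3,4,7,8,9} → only 1 remains.
(3,8) = 3: row 3 has {1,2,4,5,7}; col 8 has {2,4,5,6,7,8}; box has {1,2,4,5,6,7,8,9} → only 3 remains.
(6,4) = 6: row 6 has {5,7,8,9}; col 4 has {1,2,3,4,5,7,8,9}; box has {1,3,5,7,8,9} → only 6 remains.
(6,7) = 3: row 6 has {5,6,7,8,9}; col 7 has {1,2,4,5,6,7,8,9}; box has {2,4,5,6,7,8,9} → only 3 remains.
(6,8) = 1: row 6 has {3,5,6,7,8,9}; col 8 has {2,3,4,5,6,7,8}; box has {2,3,4,5,6,7,8,9} → only 1 remains.
(7,6) = 2: row 7 has {3,4,7,8}; col 6 has {1,3,5,6,7,8,9}; box has {3,5,6,8,9} → only 2 remains.
(7,8) = 9: row 7 has {2,3,4,7,8}; col 8 has {1,2,3,4,5,6,7,8}; box has {1,2,3,4,5,6,7,8} → only 9 remains.
(8,3) = 4: row 8 has {1,2,3,5,6,8,9}; col 3 has {2,3,5,7,8}; box has {3,7,8,9} → only 4 remains.
(8,5) = 7: row 8 has {1,2,3,4,5,6,8,9}; col 5 has {3,8,9}; box has {2,3,5,6,8,9} → only 7 remains.
(9,3) = 1: row 9 has {3,5,6,7,8,9}; col 3 has {2,3,4,5,7,8}; box has {3,4,7,8,9} → only 1 remains.
(9,5) = 4: row 9 has {1,3,5,6,7,8,9}; col 5 has {3,7,8,9}; box has {2,3,5,6,7,8,9} → only 4 remains.
(1,1) = 1: row 1 has {2,3,4,6,7,8,9}; col 1 has {3,6,7,9}; box has {2,3,5,6,7} → only 1 remains.
(1,5) = 5: row 1 has {1,2,3,4,6,7,8,9}; col 5 has {3,4,7,8,9}; box has {1,2,3,4,7,8,9} → only 5 remains.
(2,1) = 4: row 2 has {1,2,3,5,6,7,8,9}; col 1 has {1,3,6,7,9}; box has {1,2,3,5,6,7} → only 4 remains.
(3,1) = 8: row 3 has {1,2,3,4,5,7}; col 1 has {1,3,4,6,7,9}; box has {1,2,3,4,5,6,7} → only 8 remains.
(3,3) = 9: row 3 has {1,2,3,4,5,7,8}; col 3 has {1,2,3,4,5,7,8}; box has {1,2,3,4,5,6,7,8} → only 9 remains.
(3,5) = 6: row 3 has {1,2,3,4,5,7,8,9}; col 5 has {3,4,5,7,8,9}; box has {1,2,3,4,5,7,8,9} → only 6 remains.
(6,5) = 2: row 6 has {1,3,5,6,7,8,9}; col 5 has {3,4,5,6,7,8,9}; box has {1,3,5,6,7,8,9} → only 2 remains.
(6,6) = 4: row 6 has {1,2,3,5,6,7,8,9}; col 6 has {1,2,3,5,6,7,8,9}; box has {1,2,3,5,6,7,8,9} → only 4 remains.
(7,1) = 5: row 7 has {2,3,4,7,8,9}; col 1 has {1,3,4,6,7,8,9}; box has {1,3,4,7,8,9} → only 5 remains.
(7,3) = 6: row 7 has {2,3,4,5,7,8,9}; col 3 has {1,2,3,4,5,7,8,9}; box has {1,3,4,5,7,8,9} → only 6 remains.
(7,5) = 1: row 7 has {2,3,4,5,6,7,8,9}; col 5 has {2,3,4,5,6,7,8,9}; box has {2,3,4,5,6,7,8,9} → only 1 remains.
(9,1) = 2: row 9 has {1,3,4,5,6,7,8,9}; col 1 has {1,3,4,5,6,7,8,9}; box has {1,3,4,5,6,7,8,9} → only 2 remains.

271549683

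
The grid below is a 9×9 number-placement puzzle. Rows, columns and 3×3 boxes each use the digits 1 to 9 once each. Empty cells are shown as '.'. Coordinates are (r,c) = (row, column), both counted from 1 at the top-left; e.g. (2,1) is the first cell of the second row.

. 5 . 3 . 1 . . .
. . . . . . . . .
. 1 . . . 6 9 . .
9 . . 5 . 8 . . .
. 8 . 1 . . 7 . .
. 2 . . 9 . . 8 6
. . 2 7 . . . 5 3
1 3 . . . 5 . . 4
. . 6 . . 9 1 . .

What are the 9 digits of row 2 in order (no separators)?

(6,4) = 4: row 6 has {2,6,8,9}; col 4 has {1,3,5,7}; box has {1,5,8,9} → only 4 remains.
(7,6) = 4: row 7 has {2,3,5,7}; col 6 has {1,5,6,8,9}; box has {5,7,9} → only 4 remains.
(7,1) = 8: row 7 has {2,3,4,5,7}; col 1 has {1,9}; box has {1,2,3,6} → only 8 remains.
(7,2) = 9: row 7 has {2,3,4,5,7,8}; col 2 has {1,2,3,5,8}; box has {1,2,3,6,8} → only 9 remains.
(7,7) = 6: row 7 has {2,3,4,5,7,8,9}; col 7 has {1,7,9}; box has {1,3,4,5} → only 6 remains.
(8,3) = 7: row 8 has {1,3,4,5}; col 3 has {2,6}; box has {1,2,3,6,8,9} → only 7 remains.
(9,2) = 4: row 9 has {1,6,9}; col 2 has {1,2,3,5,8,9}; box has {1,2,3,6,7,8,9} → only 4 remains.
(7,5) = 1: row 7 has {2,3,4,5,6,7,8,9}; col 5 has {9}; box has {4,5,7,9} → only 1 remains.
(9,1) = 5: row 9 has {1,4,6,9}; col 1 has {1,8,9}; box has {1,2,3,4,6,7,8,9} → only 5 remains.
(1,3) = 9: in row 1, 9 can only go here (every other open cell in that row sees a 9).
(2,4) = 9: in row 2, 9 can only go here (every other open cell in that row sees a 9).
(6,3) = 1: in row 6, 1 can only go here (every other open cell in that row sees a 1).
(6,7) = 5: in row 6, 5 can only go here (every other open cell in that row sees a 5).
(5,3) = 5: in row 5, 5 can only go here (every other open cell in that row sees a 5).
(8,8) = 9: in row 8, 9 can only go here (every other open cell in that row sees a 9).
(5,9) = 9: in row 5, 9 can only go here (every other open cell in that row sees a 9).
(9,5) = 3: in row 9, 3 can only go here (every other open cell in that row sees a 3).
(8,4) = 6: in column 4, 6 can only go here (every other open cell in that column sees a 6).
Singles propagation stalls; (2,2) is still open with candidates {6,7}.
  Try (2,2) = 7: this forces (2,6)=2, (3,4)=8, (4,2)=6, (5,6)=3, (6,6)=7; then row 4 has no cell left for 7 — contradiction.
So (2,2) = 6.
(4,2) = 7 (sole candidate).
(6,1) = 3 (sole candidate).
(6,6) = 7 (sole candidate).
(2,6) = 2: row 2 has {6,9}; col 6 has {1,4,5,6,7,8,9}; box has {1,3,6,9} → only 2 remains.
(3,4) = 8 (sole candidate).
(4,3) = 4 (sole candidate).
(5,1) = 6 (sole candidate).
(5,5) = 2 (sole candidate).
(5,6) = 3 (sole candidate).
(5,8) = 4 (sole candidate).
(8,5) = 8 (sole candidate).
(8,7) = 2 (sole candidate).
(9,4) = 2 (sole candidate).
(9,8) = 7 (sole candidate).
(9,9) = 8 (sole candidate).
(3,3) = 3 (sole candidate).
(3,8) = 2 (sole candidate).
(4,5) = 6 (sole candidate).
(4,7) = 3 (sole candidate).
(4,8) = 1 (sole candidate).
(4,9) = 2 (sole candidate).
(1,8) = 6 (sole candidate).
(1,9) = 7 (sole candidate).
(2,3) = 8: row 2 has {2,6,9}; col 3 has {1,2,3,4,5,6,7,9}; box has {1,3,5,6,9} → only 8 remains.
(2,7) = 4: row 2 has {2,6,8,9}; col 7 has {1,2,3,5,6,7,9}; box has {2,6,7,9} → only 4 remains.
(2,8) = 3: row 2 has {2,4,6,8,9}; col 8 has {1,2,4,5,6,7,8,9}; box has {2,4,6,7,9} → only 3 remains.
(3,9) = 5 (sole candidate).
(1,5) = 4 (sole candidate).
(1,7) = 8 (sole candidate).
(2,1) = 7: row 2 has {2,3,4,6,8,9}; col 1 has {1,3,5,6,8,9}; box has {1,3,5,6,8,9} → only 7 remains.
(2,5) = 5: row 2 has {2,3,4,6,7,8,9}; col 5 has {1,2,3,4,6,8,9}; box has {1,2,3,4,6,8,9} → only 5 remains.
(2,9) = 1: row 2 has {2,3,4,5,6,7,8,9}; col 9 has {2,3,4,5,6,7,8,9}; box has {2,3,4,5,6,7,8,9} → only 1 remains.

768952431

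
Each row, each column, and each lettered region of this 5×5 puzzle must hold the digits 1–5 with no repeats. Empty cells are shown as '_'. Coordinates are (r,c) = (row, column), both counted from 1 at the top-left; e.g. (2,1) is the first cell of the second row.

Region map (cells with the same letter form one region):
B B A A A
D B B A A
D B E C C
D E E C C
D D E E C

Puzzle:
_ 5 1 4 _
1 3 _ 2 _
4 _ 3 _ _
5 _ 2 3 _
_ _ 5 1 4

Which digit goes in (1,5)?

3

(1,1) = 2: row 1 has {1,4,5}; col 1 has {1,4,5}; region has {3,5} → only 2 remains.
(1,5) = 3: row 1 has {1,2,4,5}; col 5 has {4}; region has {1,2,4} → only 3 remains.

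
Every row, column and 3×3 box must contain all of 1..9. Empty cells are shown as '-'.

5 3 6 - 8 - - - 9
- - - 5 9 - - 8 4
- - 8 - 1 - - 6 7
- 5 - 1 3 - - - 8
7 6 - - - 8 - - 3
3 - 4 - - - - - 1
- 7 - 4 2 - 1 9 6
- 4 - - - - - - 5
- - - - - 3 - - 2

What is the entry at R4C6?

R1C7 = 2: row 1 has {3,5,6,8,9}; col 7 has {1}; box has {4,6,7,8,9} → only 2 remains.
R1C8 = 1: row 1 has {2,3,5,6,8,9}; col 8 has {6,8,9}; box has {2,4,6,7,8,9} → only 1 remains.
R2C7 = 3: row 2 has {4,5,8,9}; col 7 has {1,2}; box has {1,2,4,6,7,8,9} → only 3 remains.
R3C7 = 5: row 3 has {1,6,7,8}; col 7 has {1,2,3}; box has {1,2,3,4,6,7,8,9} → only 5 remains.
R7C1 = 8: row 7 has {1,2,4,6,7,9}; col 1 has {3,5,7}; box has {4,7} → only 8 remains.
R7C6 = 5: row 7 has {1,2,4,6,7,8,9}; col 6 has {3,8}; box has {2,3,4} → only 5 remains.
R1C4 = 7: row 1 has {1,2,3,5,6,8,9}; col 4 has {1,4,5}; box has {1,5,8,9} → only 7 remains.
R1C6 = 4: row 1 has {1,2,3,5,6,7,8,9}; col 6 has {3,5,8}; box has {1,5,7,8,9} → only 4 remains.
R3C6 = 2: row 3 has {1,5,6,7,8}; col 6 has {3,4,5,8}; box has {1,4,5,7,8,9} → only 2 remains.
R7C3 = 3: row 7 has {1,2,4,5,6,7,8,9}; col 3 has {4,6,8}; box has {4,7,8} → only 3 remains.
R2C6 = 6: row 2 has {3,4,5,8,9}; col 6 has {2,3,4,5,8}; box has {1,2,4,5,7,8,9} → only 6 remains.
R3C2 = 9: row 3 has {1,2,5,6,7,8}; col 2 has {3,4,5,6,7}; box has {3,5,6,8} → only 9 remains.
R3C4 = 3: row 3 has {1,2,5,6,7,8,9}; col 4 has {1,4,5,7}; box has {1,2,4,5,6,7,8,9} → only 3 remains.
R9C2 = 1: row 9 has {2,3}; col 2 has {3,4,5,6,7,9}; box has {3,4,7,8} → only 1 remains.
R2C2 = 2: row 2 has {3,4,5,6,8,9}; col 2 has {1,3,4,5,6,7,9}; box has {3,5,6,8,9} → only 2 remains.
R3C1 = 4: row 3 has {1,2,3,5,6,7,8,9}; col 1 has {3,5,7,8}; box has {2,3,5,6,8,9} → only 4 remains.
R6C2 = 8: row 6 has {1,3,4}; col 2 has {1,2,3,4,5,6,7,9}; box has {3,4,5,6,7} → only 8 remains.
R2C1 = 1: row 2 has {2,3,4,5,6,8,9}; col 1 has {3,4,5,7,8}; box has {2,3,4,5,6,8,9} → only 1 remains.
R2C3 = 7: row 2 has {1,2,3,4,5,6,8,9}; col 3 has {3,4,6,8}; box has {1,2,3,4,5,6,8,9} → only 7 remains.
R4C7 = 6: in row 4, 6 can only go here (every other open cell in that row sees a 6).
R4C8 = 4: in row 4, 4 can only go here (every other open cell in that row sees a 4).
R5C7 = 9: row 5 has {3,6,7,8}; col 7 has {1,2,3,5,6}; box has {1,3,4,6,8} → only 9 remains.
R6C7 = 7: row 6 has {1,3,4,8}; col 7 has {1,2,3,5,6,9}; box has {1,3,4,6,8,9} → only 7 remains.
R8C7 = 8: row 8 has {4,5}; col 7 has {1,2,3,5,6,7,9}; box has {1,2,5,6,9} → only 8 remains.
R9C7 = 4: row 9 has {1,2,3}; col 7 has {1,2,3,5,6,7,8,9}; box has {1,2,5,6,8,9} → only 4 remains.
R9C8 = 7: row 9 has {1,2,3,4}; col 8 has {1,4,6,8,9}; box has {1,2,4,5,6,8,9} → only 7 remains.
R5C4 = 2: row 5 has {3,6,7,8,9}; col 4 has {1,3,4,5,7}; box has {1,3,8} → only 2 remains.
R5C8 = 5: row 5 has {2,3,6,7,8,9}; col 8 has {1,4,6,7,8,9}; box has {1,3,4,6,7,8,9} → only 5 remains.
R6C6 = 9: row 6 has {1,3,4,7,8}; col 6 has {2,3,4,5,6,8}; box has {1,2,3,8} → only 9 remains.
R6C8 = 2: row 6 has {1,3,4,7,8,9}; col 8 has {1,4,5,6,7,8,9}; box has {1,3,4,5,6,7,8,9} → only 2 remains.
R8C8 = 3: row 8 has {4,5,8}; col 8 has {1,2,4,5,6,7,8,9}; box has {1,2,4,5,6,7,8,9} → only 3 remains.
R9C5 = 6: row 9 has {1,2,3,4,7}; col 5 has {1,2,3,8,9}; box has {2,3,4,5} → only 6 remains.
R4C6 = 7: row 4 has {1,3,4,5,6,8}; col 6 has {2,3,4,5,6,8,9}; box has {1,2,3,8,9} → only 7 remains.

7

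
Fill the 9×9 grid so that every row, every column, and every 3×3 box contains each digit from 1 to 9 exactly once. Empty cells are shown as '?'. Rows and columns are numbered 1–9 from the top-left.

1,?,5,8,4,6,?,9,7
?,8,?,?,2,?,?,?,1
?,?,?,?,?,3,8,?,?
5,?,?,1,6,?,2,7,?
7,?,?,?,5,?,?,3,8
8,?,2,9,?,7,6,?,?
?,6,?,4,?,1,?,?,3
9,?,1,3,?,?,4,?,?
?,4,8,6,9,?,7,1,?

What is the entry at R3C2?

R1C7 = 3: row 1 has {1,4,5,6,7,8,9}; col 7 has {2,4,6,7,8}; box has {1,7,8,9} → only 3 remains.
R2C7 = 5: row 2 has {1,2,8}; col 7 has {2,3,4,6,7,8}; box has {1,3,7,8,9} → only 5 remains.
R5C4 = 2: row 5 has {3,5,7,8}; col 4 has {1,3,4,6,8,9}; box has {1,5,6,7,9} → only 2 remains.
R5C6 = 4: row 5 has {2,3,5,7,8}; col 6 has {1,3,6,7}; box has {1,2,5,6,7,9} → only 4 remains.
R6C5 = 3: row 6 has {2,6,7,8,9}; col 5 has {2,4,5,6,9}; box has {1,2,4,5,6,7,9} → only 3 remains.
R7C1 = 2: row 7 has {1,3,4,6}; col 1 has {1,5,7,8,9}; box has {1,4,6,8,9} → only 2 remains.
R7C3 = 7: row 7 has {1,2,3,4,6}; col 3 has {1,2,5,8}; box has {1,2,4,6,8,9} → only 7 remains.
R7C5 = 8: row 7 has {1,2,3,4,6,7}; col 5 has {2,3,4,5,6,9}; box has {1,3,4,6,9} → only 8 remains.
R7C7 = 9: row 7 has {1,2,3,4,6,7,8}; col 7 has {2,3,4,5,6,7,8}; box has {1,3,4,7} → only 9 remains.
R7C8 = 5: row 7 has {1,2,3,4,6,7,8,9}; col 8 has {1,3,7,9}; box has {1,3,4,7,9} → only 5 remains.
R8C2 = 5: row 8 has {1,3,4,9}; col 2 has {4,6,8}; box has {1,2,4,6,7,8,9} → only 5 remains.
R8C5 = 7: row 8 has {1,3,4,5,9}; col 5 has {2,3,4,5,6,8,9}; box has {1,3,4,6,8,9} → only 7 remains.
R8C6 = 2: row 8 has {1,3,4,5,7,9}; col 6 has {1,3,4,6,7}; box has {1,3,4,6,7,8,9} → only 2 remains.
R8C9 = 6: row 8 has {1,2,3,4,5,7,9}; col 9 has {1,3,7,8}; box has {1,3,4,5,7,9} → only 6 remains.
R9C1 = 3: row 9 has {1,4,6,7,8,9}; col 1 has {1,2,5,7,8,9}; box has {1,2,4,5,6,7,8,9} → only 3 remains.
R9C6 = 5: row 9 has {1,3,4,6,7,8,9}; col 6 has {1,2,3,4,6,7}; box has {1,2,3,4,6,7,8,9} → only 5 remains.
R9C9 = 2: row 9 has {1,3,4,5,6,7,8,9}; col 9 has {1,3,6,7,8}; box has {1,3,4,5,6,7,9} → only 2 remains.
R1C2 = 2: row 1 has {1,3,4,5,6,7,8,9}; col 2 has {4,5,6,8}; box has {1,5,8} → only 2 remains.
R2C4 = 7: row 2 has {1,2,5,8}; col 4 has {1,2,3,4,6,8,9}; box has {2,3,4,6,8} → only 7 remains.
R2C6 = 9: row 2 has {1,2,5,7,8}; col 6 has {1,2,3,4,5,6,7}; box has {2,3,4,6,7,8} → only 9 remains.
R3C4 = 5: row 3 has {3,8}; col 4 has {1,2,3,4,6,7,8,9}; box has {2,3,4,6,7,8,9} → only 5 remains.
R3C5 = 1: row 3 has {3,5,8}; col 5 has {2,3,4,5,6,7,8,9}; box has {2,3,4,5,6,7,8,9} → only 1 remains.
R3C9 = 4: row 3 has {1,3,5,8}; col 9 has {1,2,3,6,7,8}; box has {1,3,5,7,8,9} → only 4 remains.
R4C6 = 8: row 4 has {1,2,5,6,7}; col 6 has {1,2,3,4,5,6,7,9}; box has {1,2,3,4,5,6,7,9} → only 8 remains.
R4C9 = 9: row 4 has {1,2,5,6,7,8}; col 9 has {1,2,3,4,6,7,8}; box has {2,3,6,7,8} → only 9 remains.
R5C7 = 1: row 5 has {2,3,4,5,7,8}; col 7 has {2,3,4,5,6,7,8,9}; box has {2,3,6,7,8,9} → only 1 remains.
R6C2 = 1: row 6 has {2,3,6,7,8,9}; col 2 has {2,4,5,6,8}; box has {2,5,7,8} → only 1 remains.
R6C8 = 4: row 6 has {1,2,3,6,7,8,9}; col 8 has {1,3,5,7,9}; box has {1,2,3,6,7,8,9} → only 4 remains.
R6C9 = 5: row 6 has {1,2,3,4,6,7,8,9}; col 9 has {1,2,3,4,6,7,8,9}; box has {1,2,3,4,6,7,8,9} → only 5 remains.
R8C8 = 8: row 8 has {1,2,3,4,5,6,7,9}; col 8 has {1,3,4,5,7,9}; box has {1,2,3,4,5,6,7,9} → only 8 remains.
R2C8 = 6: row 2 has {1,2,5,7,8,9}; col 8 has {1,3,4,5,7,8,9}; box has {1,3,4,5,7,8,9} → only 6 remains.
R3C1 = 6: row 3 has {1,3,4,5,8}; col 1 has {1,2,3,5,7,8,9}; box has {1,2,5,8} → only 6 remains.
R3C3 = 9: row 3 has {1,3,4,5,6,8}; col 3 has {1,2,5,7,8}; box has {1,2,5,6,8} → only 9 remains.
R3C8 = 2: row 3 has {1,3,4,5,6,8,9}; col 8 has {1,3,4,5,6,7,8,9}; box has {1,3,4,5,6,7,8,9} → only 2 remains.
R4C2 = 3: row 4 has {1,2,5,6,7,8,9}; col 2 has {1,2,4,5,6,8}; box has {1,2,5,7,8} → only 3 remains.
R4C3 = 4: row 4 has {1,2,3,5,6,7,8,9}; col 3 has {1,2,5,7,8,9}; box has {1,2,3,5,7,8} → only 4 remains.
R5C2 = 9: row 5 has {1,2,3,4,5,7,8}; col 2 has {1,2,3,4,5,6,8}; box has {1,2,3,4,5,7,8} → only 9 remains.
R5C3 = 6: row 5 has {1,2,3,4,5,7,8,9}; col 3 has {1,2,4,5,7,8,9}; box has {1,2,3,4,5,7,8,9} → only 6 remains.
R2C1 = 4: row 2 has {1,2,5,6,7,8,9}; col 1 has {1,2,3,5,6,7,8,9}; box has {1,2,5,6,8,9} → only 4 remains.
R2C3 = 3: row 2 has {1,2,4,5,6,7,8,9}; col 3 has {1,2,4,5,6,7,8,9}; box has {1,2,4,5,6,8,9} → only 3 remains.
R3C2 = 7: row 3 has {1,2,3,4,5,6,8,9}; col 2 has {1,2,3,4,5,6,8,9}; box has {1,2,3,4,5,6,8,9} → only 7 remains.

7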